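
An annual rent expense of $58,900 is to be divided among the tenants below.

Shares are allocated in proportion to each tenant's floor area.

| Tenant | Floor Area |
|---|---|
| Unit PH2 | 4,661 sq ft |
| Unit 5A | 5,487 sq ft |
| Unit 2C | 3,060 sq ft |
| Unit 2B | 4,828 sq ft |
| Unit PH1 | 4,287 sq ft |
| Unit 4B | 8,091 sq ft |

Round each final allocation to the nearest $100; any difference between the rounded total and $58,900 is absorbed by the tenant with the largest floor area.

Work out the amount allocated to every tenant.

Unit PH2: $9,000 · Unit 5A: $10,600 · Unit 2C: $5,900 · Unit 2B: $9,300 · Unit PH1: $8,300 · Unit 4B: $15,800

Total floor area = 30,414.
Proportional shares: Unit PH2 4,661/30,414 × $58,900 = 9,026.53; Unit 5A 5,487/30,414 × $58,900 = 10,626.17; Unit 2C 3,060/30,414 × $58,900 = 5,926.02; Unit 2B 4,828/30,414 × $58,900 = 9,349.94; Unit PH1 4,287/30,414 × $58,900 = 8,302.24; Unit 4B 8,091/30,414 × $58,900 = 15,669.10.
After rounding ($100): Unit PH2 $9,000; Unit 5A $10,600; Unit 2C $5,900; Unit 2B $9,300; Unit PH1 $8,300; Unit 4B $15,700. Sum = $58,800.
Difference $58,900 − $58,800 = +$100 applied to largest floor area (Unit 4B): Unit 4B becomes $15,800.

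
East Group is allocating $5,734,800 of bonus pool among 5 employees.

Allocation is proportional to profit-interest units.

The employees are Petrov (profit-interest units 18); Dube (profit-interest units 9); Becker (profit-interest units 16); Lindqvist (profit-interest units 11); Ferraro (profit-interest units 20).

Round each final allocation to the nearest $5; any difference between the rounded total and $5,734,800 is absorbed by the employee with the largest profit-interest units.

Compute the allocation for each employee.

Petrov: $1,394,950 · Dube: $697,475 · Becker: $1,239,955 · Lindqvist: $852,470 · Ferraro: $1,549,950

Total profit-interest units = 74.
Proportional shares: Petrov 18/74 × $5,734,800 = 1,394,951.35; Dube 9/74 × $5,734,800 = 697,475.68; Becker 16/74 × $5,734,800 = 1,239,956.76; Lindqvist 11/74 × $5,734,800 = 852,470.27; Ferraro 20/74 × $5,734,800 = 1,549,945.95.
At nearest $5: Petrov $1,394,950; Dube $697,475; Becker $1,239,955; Lindqvist $852,470; Ferraro $1,549,945. Sum = $5,734,795.
Difference $5,734,800 − $5,734,795 = +$5 applied to largest profit-interest units (Ferraro): Ferraro becomes $1,549,950.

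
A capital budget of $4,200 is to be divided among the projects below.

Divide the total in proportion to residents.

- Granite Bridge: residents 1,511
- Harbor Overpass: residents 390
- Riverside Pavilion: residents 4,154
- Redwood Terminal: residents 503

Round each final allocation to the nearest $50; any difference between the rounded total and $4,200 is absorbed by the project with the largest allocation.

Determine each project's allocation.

Combined residents = 6,558.
Unrounded shares: Granite Bridge 1,511/6,558 × $4,200 = 967.70; Harbor Overpass 390/6,558 × $4,200 = 249.77; Riverside Pavilion 4,154/6,558 × $4,200 = 2,660.38; Redwood Terminal 503/6,558 × $4,200 = 322.14.
Rounded to nearest $50: Granite Bridge $950; Harbor Overpass $250; Riverside Pavilion $2,650; Redwood Terminal $300. Sum = $4,150.
Difference $4,200 − $4,150 = +$50 applied to largest allocation (Riverside Pavilion): Riverside Pavilion becomes $2,700.

Granite Bridge: $950; Harbor Overpass: $250; Riverside Pavilion: $2,700; Redwood Terminal: $300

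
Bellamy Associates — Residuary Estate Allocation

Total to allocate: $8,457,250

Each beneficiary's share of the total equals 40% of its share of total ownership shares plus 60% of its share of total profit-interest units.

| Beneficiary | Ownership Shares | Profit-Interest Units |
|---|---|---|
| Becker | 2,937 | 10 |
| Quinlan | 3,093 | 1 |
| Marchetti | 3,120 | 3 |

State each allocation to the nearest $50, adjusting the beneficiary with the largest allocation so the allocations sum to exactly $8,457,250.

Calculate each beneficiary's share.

Ownership shares total 9,150; profit-interest units total 14.
Composite weights (40% ownership shares + 60% profit-interest units): Becker 0.5570; Quinlan 0.1781; Marchetti 0.2650.
Unrounded shares: Becker 4,710,391.16; Quinlan 1,505,984.69; Marchetti 2,240,874.16.
At nearest $50: Becker $4,710,400; Quinlan $1,506,000; Marchetti $2,240,850. Sum = $8,457,250.
Sum already equals the total — no adjustment.

Becker: $4,710,400 | Quinlan: $1,506,000 | Marchetti: $2,240,850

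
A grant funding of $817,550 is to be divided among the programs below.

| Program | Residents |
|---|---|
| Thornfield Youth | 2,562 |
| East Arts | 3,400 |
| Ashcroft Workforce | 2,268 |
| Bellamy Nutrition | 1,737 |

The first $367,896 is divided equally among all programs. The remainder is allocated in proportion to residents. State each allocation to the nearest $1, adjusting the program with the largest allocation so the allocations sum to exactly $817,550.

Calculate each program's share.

Thornfield Youth: $207,557 · East Arts: $245,363 · Ashcroft Workforce: $194,293 · Bellamy Nutrition: $170,337

$367,896 shared equally gives $91,974 per program.
Remainder $449,654 by residents (total 9,967): Thornfield Youth 115,582.78 → $115,583; East Arts 153,388.54 → $153,389; Ashcroft Workforce 102,319.18 → $102,319; Bellamy Nutrition 78,363.499 → $78,363.
Totals: Thornfield Youth $91,974 + $115,583 = $207,557; East Arts $91,974 + $153,389 = $245,363; Ashcroft Workforce $91,974 + $102,319 = $194,293; Bellamy Nutrition $91,974 + $78,363 = $170,337.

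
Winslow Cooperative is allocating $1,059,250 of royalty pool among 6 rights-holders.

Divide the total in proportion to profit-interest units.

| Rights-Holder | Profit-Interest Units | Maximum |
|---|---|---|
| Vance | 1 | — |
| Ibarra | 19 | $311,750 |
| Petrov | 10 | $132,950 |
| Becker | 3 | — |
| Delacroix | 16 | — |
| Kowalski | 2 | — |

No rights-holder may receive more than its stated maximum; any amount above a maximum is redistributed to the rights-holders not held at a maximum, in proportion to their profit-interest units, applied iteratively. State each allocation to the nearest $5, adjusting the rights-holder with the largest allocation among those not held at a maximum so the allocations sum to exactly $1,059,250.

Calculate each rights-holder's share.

Sum of profit-interest units: 51.
Pro-rata shares before constraints: Vance 20,769.61; Ibarra 394,622.55; Petrov 207,696.08; Becker 62,308.82; Delacroix 332,313.73; Kowalski 41,539.22.
Capped: Ibarra ($311,750), Petrov ($132,950); balance $614,550 reallocated over remaining profit-interest units 22.
Redistributed shares: Vance 27,934.09 → $27,935; Becker 83,802.27 → $83,800; Delacroix 446,945.45 → $446,945; Kowalski 55,868.18 → $55,870.

Vance: $27,935 | Ibarra: $311,750 | Petrov: $132,950 | Becker: $83,800 | Delacroix: $446,945 | Kowalski: $55,870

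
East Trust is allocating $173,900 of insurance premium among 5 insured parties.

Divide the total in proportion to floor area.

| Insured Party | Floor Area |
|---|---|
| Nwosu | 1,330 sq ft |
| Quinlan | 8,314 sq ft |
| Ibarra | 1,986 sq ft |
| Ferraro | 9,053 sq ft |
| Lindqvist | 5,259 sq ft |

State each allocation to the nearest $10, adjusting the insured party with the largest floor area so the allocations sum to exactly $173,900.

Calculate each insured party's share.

Total floor area = 1,330 + 8,314 + 1,986 + 9,053 + 5,259 = 25,942.
Raw shares: Nwosu 8,915.54; Quinlan 55,732.19; Ibarra 13,312.98; Ferraro 60,686.02; Lindqvist 35,253.26.
At nearest $10: Nwosu $8,920; Quinlan $55,730; Ibarra $13,310; Ferraro $60,690; Lindqvist $35,250. Sum = $173,900.
Sum already equals the total — no adjustment.

Nwosu: $8,920 · Quinlan: $55,730 · Ibarra: $13,310 · Ferraro: $60,690 · Lindqvist: $35,250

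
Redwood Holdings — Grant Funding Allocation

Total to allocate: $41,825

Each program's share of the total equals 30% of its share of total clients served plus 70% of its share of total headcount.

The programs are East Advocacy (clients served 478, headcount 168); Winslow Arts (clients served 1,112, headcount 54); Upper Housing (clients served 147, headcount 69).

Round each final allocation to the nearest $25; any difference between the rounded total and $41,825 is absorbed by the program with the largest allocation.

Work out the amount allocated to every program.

Totals — clients served 1,737, headcount 291.
Composite weights (30% clients served + 70% headcount): East Advocacy 0.4867; Winslow Arts 0.3220; Upper Housing 0.1914.
Raw shares: East Advocacy 20,355.38; Winslow Arts 13,465.65; Upper Housing 8,003.97.
Rounded to nearest $25: East Advocacy $20,350; Winslow Arts $13,475; Upper Housing $8,000. Sum = $41,825.
No rounding difference to absorb.

East Advocacy: $20,350 · Winslow Arts: $13,475 · Upper Housing: $8,000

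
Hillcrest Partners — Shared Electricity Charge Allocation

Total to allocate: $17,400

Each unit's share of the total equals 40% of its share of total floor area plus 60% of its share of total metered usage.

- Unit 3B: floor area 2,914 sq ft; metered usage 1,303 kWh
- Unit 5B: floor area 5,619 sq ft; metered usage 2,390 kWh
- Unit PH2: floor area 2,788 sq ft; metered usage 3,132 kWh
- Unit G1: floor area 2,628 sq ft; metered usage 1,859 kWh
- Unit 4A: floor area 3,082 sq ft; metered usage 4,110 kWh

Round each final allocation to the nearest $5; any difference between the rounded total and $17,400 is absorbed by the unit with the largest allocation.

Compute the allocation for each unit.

Totals — floor area 17,031, metered usage 12,794.
Combined weights (40% floor area + 60% metered usage): Unit 3B 0.1295; Unit 5B 0.2441; Unit PH2 0.2124; Unit G1 0.1489; Unit 4A 0.2651.
Unrounded shares: Unit 3B 2,254.11; Unit 5B 4,246.56; Unit PH2 3,695.10; Unit G1 2,590.93; Unit 4A 4,613.30.
At nearest $5: Unit 3B $2,255; Unit 5B $4,245; Unit PH2 $3,695; Unit G1 $2,590; Unit 4A $4,615. Sum = $17,400.
Rounded total matches; no reconciliation needed.

Unit 3B: $2,255; Unit 5B: $4,245; Unit PH2: $3,695; Unit G1: $2,590; Unit 4A: $4,615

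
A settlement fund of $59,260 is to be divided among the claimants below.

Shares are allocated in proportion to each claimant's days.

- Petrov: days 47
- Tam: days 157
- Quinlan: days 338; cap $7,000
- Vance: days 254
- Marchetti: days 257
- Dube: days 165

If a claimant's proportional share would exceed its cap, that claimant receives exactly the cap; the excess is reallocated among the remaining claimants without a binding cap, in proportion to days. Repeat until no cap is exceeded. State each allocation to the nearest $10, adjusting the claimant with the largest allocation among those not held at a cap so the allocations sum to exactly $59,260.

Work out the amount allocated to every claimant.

Petrov: $2,790 · Tam: $9,320 · Quinlan: $7,000 · Vance: $15,080 · Marchetti: $15,270 · Dube: $9,800

Combined days = 1,218.
Pro-rata shares before constraints: Petrov 2,286.72; Tam 7,638.60; Quinlan 16,444.89; Vance 12,358.00; Marchetti 12,503.96; Dube 8,027.83.
Held at cap: Quinlan ($7,000); residual $52,260 reallocated over remaining days 880.
Remaining shares: Petrov 2,791.16 → $2,790; Tam 9,323.66 → $9,320; Vance 15,084.14 → $15,080; Marchetti 15,262.30 → $15,260; Dube 9,798.75 → $9,800.
Rounding difference +$10 applied to Marchetti → $15,270.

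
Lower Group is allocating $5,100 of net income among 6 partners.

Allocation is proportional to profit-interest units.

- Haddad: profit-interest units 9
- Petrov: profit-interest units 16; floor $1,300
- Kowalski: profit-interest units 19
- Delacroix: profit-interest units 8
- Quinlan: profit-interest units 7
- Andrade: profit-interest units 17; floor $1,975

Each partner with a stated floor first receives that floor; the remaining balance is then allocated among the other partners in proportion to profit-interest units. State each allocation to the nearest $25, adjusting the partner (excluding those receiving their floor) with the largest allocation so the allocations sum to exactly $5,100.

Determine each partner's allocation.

Haddad: $375; Petrov: $1,300; Kowalski: $800; Delacroix: $350; Quinlan: $300; Andrade: $1,975

Minimums first: Petrov $1,300; Andrade $1,975. Remaining pool $1,825.
Remaining pool split over remaining profit-interest units 43: Haddad 381.98 → $375; Kowalski 806.40 → $800; Delacroix 339.53 → $350; Quinlan 297.09 → $300.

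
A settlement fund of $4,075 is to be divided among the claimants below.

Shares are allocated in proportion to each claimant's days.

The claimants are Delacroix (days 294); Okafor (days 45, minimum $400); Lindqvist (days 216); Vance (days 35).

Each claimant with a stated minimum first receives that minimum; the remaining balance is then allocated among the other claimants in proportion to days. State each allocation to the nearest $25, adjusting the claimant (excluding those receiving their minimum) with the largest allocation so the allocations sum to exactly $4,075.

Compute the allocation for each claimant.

Delacroix: $2,000 · Okafor: $400 · Lindqvist: $1,450 · Vance: $225

Minimums first: Okafor $400. Remaining pool $3,675.
Remaining pool split over remaining days 545: Delacroix 1,982.48 → $1,975; Lindqvist 1,456.51 → $1,450; Vance 236.01 → $225.
Rounding difference +$25 applied to Delacroix → $2,000.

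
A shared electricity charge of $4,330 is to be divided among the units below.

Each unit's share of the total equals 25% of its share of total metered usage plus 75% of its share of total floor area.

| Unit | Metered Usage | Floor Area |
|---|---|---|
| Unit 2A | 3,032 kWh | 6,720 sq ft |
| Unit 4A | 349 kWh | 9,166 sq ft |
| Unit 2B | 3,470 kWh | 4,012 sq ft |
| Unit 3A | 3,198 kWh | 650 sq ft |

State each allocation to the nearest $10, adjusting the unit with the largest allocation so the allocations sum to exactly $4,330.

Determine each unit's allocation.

Metered usage total 10,049; floor area total 20,548.
Combined weights (25% metered usage + 75% floor area): Unit 2A 0.3207; Unit 4A 0.3432; Unit 2B 0.2328; Unit 3A 0.1033.
Pro-rata amounts: Unit 2A 1,388.67; Unit 4A 1,486.23; Unit 2B 1,007.87; Unit 3A 447.22.
After rounding ($10): Unit 2A $1,390; Unit 4A $1,490; Unit 2B $1,010; Unit 3A $450. Sum = $4,340.
Difference $4,330 − $4,340 = −$10 applied to largest allocation (Unit 4A): Unit 4A becomes $1,480.

Unit 2A: $1,390 · Unit 4A: $1,480 · Unit 2B: $1,010 · Unit 3A: $450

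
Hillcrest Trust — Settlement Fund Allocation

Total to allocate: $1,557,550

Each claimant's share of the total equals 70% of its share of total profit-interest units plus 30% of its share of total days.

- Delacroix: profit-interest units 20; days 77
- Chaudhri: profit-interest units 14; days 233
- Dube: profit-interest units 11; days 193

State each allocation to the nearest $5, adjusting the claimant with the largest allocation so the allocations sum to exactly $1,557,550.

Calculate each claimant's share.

Delacroix: $556,100 · Chaudhri: $555,645 · Dube: $445,805

Totals — profit-interest units 45, days 503.
Composite weights (70% profit-interest units + 30% days): Delacroix 0.3570; Chaudhri 0.3567; Dube 0.2862.
Pro-rata amounts: Delacroix 556,100.74; Chaudhri 555,646.59; Dube 445,802.67.
After rounding ($5): Delacroix $556,100; Chaudhri $555,645; Dube $445,805. Sum = $1,557,550.
Rounded total matches; no reconciliation needed.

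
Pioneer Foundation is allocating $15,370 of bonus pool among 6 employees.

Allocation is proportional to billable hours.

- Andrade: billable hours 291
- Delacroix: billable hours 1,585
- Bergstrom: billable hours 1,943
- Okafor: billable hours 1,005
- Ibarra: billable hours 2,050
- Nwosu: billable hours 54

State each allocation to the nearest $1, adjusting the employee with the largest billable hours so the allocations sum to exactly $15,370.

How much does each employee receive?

Andrade: $646 · Delacroix: $3,516 · Bergstrom: $4,311 · Okafor: $2,230 · Ibarra: $4,547 · Nwosu: $120

Sum of billable hours: 6,928.
Unrounded shares: Andrade 291/6,928 × $15,370 = 645.59; Delacroix 1,585/6,928 × $15,370 = 3,516.38; Bergstrom 1,943/6,928 × $15,370 = 4,310.61; Okafor 1,005/6,928 × $15,370 = 2,229.63; Ibarra 2,050/6,928 × $15,370 = 4,547.99; Nwosu 54/6,928 × $15,370 = 119.80.
After rounding ($1): Andrade $646; Delacroix $3,516; Bergstrom $4,311; Okafor $2,230; Ibarra $4,548; Nwosu $120. Sum = $15,371.
Difference $15,370 − $15,371 = −$1 applied to largest billable hours (Ibarra): Ibarra becomes $4,547.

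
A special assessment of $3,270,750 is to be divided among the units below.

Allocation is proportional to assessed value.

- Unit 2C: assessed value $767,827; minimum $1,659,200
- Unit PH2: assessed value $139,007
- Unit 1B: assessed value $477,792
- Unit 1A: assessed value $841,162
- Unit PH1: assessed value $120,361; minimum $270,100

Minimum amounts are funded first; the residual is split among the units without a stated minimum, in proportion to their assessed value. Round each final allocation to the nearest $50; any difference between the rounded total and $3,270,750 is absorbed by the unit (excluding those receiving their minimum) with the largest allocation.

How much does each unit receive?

Fund the minimums — Unit 2C $1,659,200; Unit PH1 $270,100. Remaining pool $1,341,450.
Remaining pool split over remaining assessed value 1,457,961: Unit PH2 127,898.44 → $127,900; Unit 1B 439,609.89 → $439,600; Unit 1A 773,941.67 → $773,950.

Unit 2C: $1,659,200 · Unit PH2: $127,900 · Unit 1B: $439,600 · Unit 1A: $773,950 · Unit PH1: $270,100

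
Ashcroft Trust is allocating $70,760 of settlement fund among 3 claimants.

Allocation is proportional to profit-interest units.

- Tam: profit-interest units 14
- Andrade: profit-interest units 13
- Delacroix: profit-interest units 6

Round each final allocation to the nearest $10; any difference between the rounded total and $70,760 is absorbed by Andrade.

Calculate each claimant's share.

Total profit-interest units = 33.
Pro-rata amounts: Tam 14/33 × $70,760 = 30,019.39; Andrade 13/33 × $70,760 = 27,875.15; Delacroix 6/33 × $70,760 = 12,865.45.
At nearest $10: Tam $30,020; Andrade $27,880; Delacroix $12,870. Sum = $70,770.
Difference $70,760 − $70,770 = −$10 applied to Andrade: Andrade becomes $27,870.

Tam: $30,020 | Andrade: $27,870 | Delacroix: $12,870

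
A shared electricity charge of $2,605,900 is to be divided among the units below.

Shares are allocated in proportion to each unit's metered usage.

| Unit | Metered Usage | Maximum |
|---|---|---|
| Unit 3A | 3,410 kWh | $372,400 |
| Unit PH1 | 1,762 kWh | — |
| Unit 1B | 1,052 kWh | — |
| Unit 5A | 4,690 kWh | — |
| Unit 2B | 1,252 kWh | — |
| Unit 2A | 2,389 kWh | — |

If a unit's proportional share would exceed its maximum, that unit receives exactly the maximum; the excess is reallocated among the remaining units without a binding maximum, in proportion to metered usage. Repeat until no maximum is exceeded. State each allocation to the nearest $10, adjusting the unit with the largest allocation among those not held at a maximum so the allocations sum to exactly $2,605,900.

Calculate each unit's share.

Combined metered usage = 14,555.
Pro-rata shares before constraints: Unit 3A 610,520.03; Unit PH1 315,465.19; Unit 1B 188,348.11; Unit 5A 839,688.84; Unit 2B 224,155.74; Unit 2A 427,722.10.
Held at cap: Unit 3A ($372,400); balance $2,233,500 reallocated over remaining metered usage 11,145.
Shares after redistribution: Unit PH1 353,111.44 → $353,110; Unit 1B 210,824.76 → $210,820; Unit 5A 939,893.67 → $939,890; Unit 2B 250,905.52 → $250,910; Unit 2A 478,764.60 → $478,760.
Rounding difference +$10 applied to Unit 5A → $939,900.

Unit 3A: $372,400; Unit PH1: $353,110; Unit 1B: $210,820; Unit 5A: $939,900; Unit 2B: $250,910; Unit 2A: $478,760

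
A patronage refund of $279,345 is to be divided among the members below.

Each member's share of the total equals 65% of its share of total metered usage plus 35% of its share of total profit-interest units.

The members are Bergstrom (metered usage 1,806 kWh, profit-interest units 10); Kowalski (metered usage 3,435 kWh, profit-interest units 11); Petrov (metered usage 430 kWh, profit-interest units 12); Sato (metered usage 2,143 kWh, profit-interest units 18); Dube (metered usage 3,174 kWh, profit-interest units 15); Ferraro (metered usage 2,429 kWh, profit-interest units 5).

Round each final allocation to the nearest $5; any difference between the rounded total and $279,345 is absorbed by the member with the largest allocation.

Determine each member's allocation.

Bergstrom: $38,210; Kowalski: $61,635; Petrov: $22,345; Sato: $53,790; Dube: $63,610; Ferraro: $39,755

Metered usage total 13,417; profit-interest units total 71.
Blended shares (65% metered usage + 35% profit-interest units): Bergstrom 0.1368; Kowalski 0.2206; Petrov 0.0800; Sato 0.1926; Dube 0.2277; Ferraro 0.1423.
Unrounded shares: Bergstrom 38,211.39; Kowalski 61,633.95; Petrov 22,343.89; Sato 53,788.49; Dube 63,610.00; Ferraro 39,757.28.
After rounding ($5): Bergstrom $38,210; Kowalski $61,635; Petrov $22,345; Sato $53,790; Dube $63,610; Ferraro $39,755. Sum = $279,345.
Rounded total matches; no reconciliation needed.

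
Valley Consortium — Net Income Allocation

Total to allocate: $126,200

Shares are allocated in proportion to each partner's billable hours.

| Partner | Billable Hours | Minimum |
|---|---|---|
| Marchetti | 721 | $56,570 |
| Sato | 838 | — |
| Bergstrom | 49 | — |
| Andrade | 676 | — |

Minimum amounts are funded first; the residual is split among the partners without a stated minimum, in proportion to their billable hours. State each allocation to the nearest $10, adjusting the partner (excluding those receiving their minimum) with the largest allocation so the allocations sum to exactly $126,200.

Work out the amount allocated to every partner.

Minimums first: Marchetti $56,570. Residual $69,630.
Residual split over remaining billable hours 1,563: Sato 37,332.02 → $37,330; Bergstrom 2,182.90 → $2,180; Andrade 30,115.09 → $30,120.

Marchetti: $56,570 | Sato: $37,330 | Bergstrom: $2,180 | Andrade: $30,120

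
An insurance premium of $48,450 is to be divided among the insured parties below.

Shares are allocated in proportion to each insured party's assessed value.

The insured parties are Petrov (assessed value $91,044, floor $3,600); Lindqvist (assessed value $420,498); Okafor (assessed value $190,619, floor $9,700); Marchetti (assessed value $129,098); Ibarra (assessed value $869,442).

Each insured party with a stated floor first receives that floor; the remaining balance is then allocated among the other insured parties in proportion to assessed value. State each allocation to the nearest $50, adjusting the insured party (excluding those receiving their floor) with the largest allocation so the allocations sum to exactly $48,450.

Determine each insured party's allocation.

Fund the minimums — Petrov $3,600; Okafor $9,700. Residual $35,150.
Residual split over remaining assessed value 1,419,038: Lindqvist 10,415.86 → $10,400; Marchetti 3,197.80 → $3,200; Ibarra 21,536.34 → $21,550.

Petrov: $3,600 · Lindqvist: $10,400 · Okafor: $9,700 · Marchetti: $3,200 · Ibarra: $21,550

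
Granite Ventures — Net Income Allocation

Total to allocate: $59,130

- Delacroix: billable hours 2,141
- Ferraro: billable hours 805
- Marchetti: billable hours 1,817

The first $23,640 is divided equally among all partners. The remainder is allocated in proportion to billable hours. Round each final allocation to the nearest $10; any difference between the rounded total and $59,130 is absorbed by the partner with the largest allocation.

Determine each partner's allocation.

Delacroix: $23,830; Ferraro: $13,880; Marchetti: $21,420

First tranche $23,640 split equally: $7,880 each.
Remainder $35,490 by billable hours (total 4,763): Delacroix 15,952.99 → $15,950; Ferraro 5,998.20 → $6,000; Marchetti 13,538.81 → $13,540.
Totals: Delacroix $7,880 + $15,950 = $23,830; Ferraro $7,880 + $6,000 = $13,880; Marchetti $7,880 + $13,540 = $21,420.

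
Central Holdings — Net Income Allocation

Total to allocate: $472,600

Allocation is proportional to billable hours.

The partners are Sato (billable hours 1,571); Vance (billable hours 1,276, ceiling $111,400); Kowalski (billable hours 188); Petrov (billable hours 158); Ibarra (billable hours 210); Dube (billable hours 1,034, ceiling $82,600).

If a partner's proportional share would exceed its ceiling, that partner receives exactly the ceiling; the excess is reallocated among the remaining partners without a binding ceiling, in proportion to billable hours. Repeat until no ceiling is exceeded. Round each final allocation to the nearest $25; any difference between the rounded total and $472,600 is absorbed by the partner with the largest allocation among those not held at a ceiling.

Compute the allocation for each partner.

Sato: $205,775 · Vance: $111,400 · Kowalski: $24,625 · Petrov: $20,700 · Ibarra: $27,500 · Dube: $82,600

Sum of billable hours: 4,437.
Unconstrained shares: Sato 167,332.57; Vance 135,911.11; Kowalski 20,024.52; Petrov 16,829.12; Ibarra 22,367.82; Dube 110,134.87.
Cap binds for Vance ($111,400), Dube ($82,600); residual $278,600 reallocated over remaining billable hours 2,127.
Shares after redistribution: Sato 205,773.67 → $205,775; Kowalski 24,624.73 → $24,625; Petrov 20,695.25 → $20,700; Ibarra 27,506.35 → $27,500.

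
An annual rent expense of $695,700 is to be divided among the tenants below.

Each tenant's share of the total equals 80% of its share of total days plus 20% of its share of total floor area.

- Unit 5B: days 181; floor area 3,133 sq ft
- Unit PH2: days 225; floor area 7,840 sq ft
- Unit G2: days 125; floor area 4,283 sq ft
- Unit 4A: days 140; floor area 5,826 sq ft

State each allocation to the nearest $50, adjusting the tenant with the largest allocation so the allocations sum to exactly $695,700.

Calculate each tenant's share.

Totals — days 671, floor area 21,082.
Composite weights (80% days + 20% floor area): Unit 5B 0.2455; Unit PH2 0.3426; Unit G2 0.1897; Unit 4A 0.2222.
Raw shares: Unit 5B 170,807.82; Unit PH2 238,369.49; Unit G2 131,948.63; Unit 4A 154,574.07.
After rounding ($50): Unit 5B $170,800; Unit PH2 $238,350; Unit G2 $131,950; Unit 4A $154,550. Sum = $695,650.
Difference $695,700 − $695,650 = +$50 applied to largest allocation (Unit PH2): Unit PH2 becomes $238,400.

Unit 5B: $170,800 · Unit PH2: $238,400 · Unit G2: $131,950 · Unit 4A: $154,550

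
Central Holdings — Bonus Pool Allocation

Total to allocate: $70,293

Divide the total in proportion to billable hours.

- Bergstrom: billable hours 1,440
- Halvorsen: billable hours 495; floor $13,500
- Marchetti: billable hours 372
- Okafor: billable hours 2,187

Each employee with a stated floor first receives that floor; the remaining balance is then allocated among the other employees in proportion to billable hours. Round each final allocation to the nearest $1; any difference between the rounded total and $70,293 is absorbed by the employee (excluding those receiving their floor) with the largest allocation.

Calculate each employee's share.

Bergstrom: $20,451 · Halvorsen: $13,500 · Marchetti: $5,283 · Okafor: $31,059

Guaranteed amounts: Halvorsen $13,500. Residual $56,793.
Residual split over remaining billable hours 3,999: Bergstrom 20,450.59 → $20,451; Marchetti 5,283.07 → $5,283; Okafor 31,059.34 → $31,059.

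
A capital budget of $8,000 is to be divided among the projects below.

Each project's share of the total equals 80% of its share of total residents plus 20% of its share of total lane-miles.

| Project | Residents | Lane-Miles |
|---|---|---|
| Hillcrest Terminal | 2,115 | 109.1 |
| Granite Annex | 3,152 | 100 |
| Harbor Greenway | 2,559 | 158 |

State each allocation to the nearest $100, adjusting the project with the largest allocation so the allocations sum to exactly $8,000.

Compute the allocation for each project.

Hillcrest Terminal: $2,200 | Granite Annex: $3,000 | Harbor Greenway: $2,800

Totals — residents 7,826, lane-miles 367.1.
Combined weights (80% residents + 20% lane-miles): Hillcrest Terminal 0.2756; Granite Annex 0.3767; Harbor Greenway 0.3477.
Pro-rata amounts: Hillcrest Terminal 2,205.13; Granite Annex 3,013.51; Harbor Greenway 2,781.36.
After rounding ($100): Hillcrest Terminal $2,200; Granite Annex $3,000; Harbor Greenway $2,800. Sum = $8,000.
Rounded total matches; no reconciliation needed.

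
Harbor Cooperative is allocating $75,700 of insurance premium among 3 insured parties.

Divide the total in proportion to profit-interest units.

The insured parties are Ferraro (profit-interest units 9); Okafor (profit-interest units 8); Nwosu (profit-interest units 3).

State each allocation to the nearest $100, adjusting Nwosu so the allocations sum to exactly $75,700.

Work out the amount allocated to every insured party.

Combined profit-interest units = 20.
Unrounded shares: Ferraro 9/20 × $75,700 = 34,065.00; Okafor 8/20 × $75,700 = 30,280.00; Nwosu 3/20 × $75,700 = 11,355.00.
Rounded to nearest $100: Ferraro $34,100; Okafor $30,300; Nwosu $11,400. Sum = $75,800.
Difference $75,700 − $75,800 = −$100 applied to Nwosu: Nwosu becomes $11,300.

Ferraro: $34,100 | Okafor: $30,300 | Nwosu: $11,300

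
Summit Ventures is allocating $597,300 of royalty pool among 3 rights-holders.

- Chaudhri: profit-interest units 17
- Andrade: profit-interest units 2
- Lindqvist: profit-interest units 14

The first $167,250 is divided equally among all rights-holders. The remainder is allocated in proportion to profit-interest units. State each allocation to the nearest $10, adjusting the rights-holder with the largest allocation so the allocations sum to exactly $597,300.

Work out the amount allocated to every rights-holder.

Chaudhri: $277,290; Andrade: $81,810; Lindqvist: $238,200

Equal tier: $167,250 ÷ 3 = $55,750 apiece.
Remainder $430,050 by profit-interest units (total 33): Chaudhri 221,540.91 → $221,540; Andrade 26,063.64 → $26,060; Lindqvist 182,445.45 → $182,450.
Totals: Chaudhri $55,750 + $221,540 = $277,290; Andrade $55,750 + $26,060 = $81,810; Lindqvist $55,750 + $182,450 = $238,200.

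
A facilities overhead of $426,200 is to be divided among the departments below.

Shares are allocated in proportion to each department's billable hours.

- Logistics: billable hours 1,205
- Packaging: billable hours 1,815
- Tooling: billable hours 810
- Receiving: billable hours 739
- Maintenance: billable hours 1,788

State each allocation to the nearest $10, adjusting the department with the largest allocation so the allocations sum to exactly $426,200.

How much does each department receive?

Logistics: $80,790 · Packaging: $121,670 · Tooling: $54,310 · Receiving: $49,550 · Maintenance: $119,880

Billable hours total: 6,357.
Proportional shares: Logistics 1,205/6,357 × $426,200 = 80,788.26; Packaging 1,815/6,357 × $426,200 = 121,685.23; Tooling 810/6,357 × $426,200 = 54,305.80; Receiving 739/6,357 × $426,200 = 49,545.67; Maintenance 1,788/6,357 × $426,200 = 119,875.04.
After rounding ($10): Logistics $80,790; Packaging $121,690; Tooling $54,310; Receiving $49,550; Maintenance $119,880. Sum = $426,220.
Difference $426,200 − $426,220 = −$20 applied to largest allocation (Packaging): Packaging becomes $121,670.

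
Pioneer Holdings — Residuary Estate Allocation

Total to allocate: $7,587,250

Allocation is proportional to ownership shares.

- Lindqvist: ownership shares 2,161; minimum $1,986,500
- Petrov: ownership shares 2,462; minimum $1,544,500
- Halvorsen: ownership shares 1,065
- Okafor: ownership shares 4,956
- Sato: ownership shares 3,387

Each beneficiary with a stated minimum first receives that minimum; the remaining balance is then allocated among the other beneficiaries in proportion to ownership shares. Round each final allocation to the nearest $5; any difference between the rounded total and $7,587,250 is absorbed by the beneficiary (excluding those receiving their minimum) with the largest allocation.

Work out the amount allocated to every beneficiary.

Minimums first: Lindqvist $1,986,500; Petrov $1,544,500. Residual $4,056,250.
Residual split over remaining ownership shares 9,408: Halvorsen 459,173.71 → $459,175; Okafor 2,136,774.55 → $2,136,775; Sato 1,460,301.74 → $1,460,300.

Lindqvist: $1,986,500 | Petrov: $1,544,500 | Halvorsen: $459,175 | Okafor: $2,136,775 | Sato: $1,460,300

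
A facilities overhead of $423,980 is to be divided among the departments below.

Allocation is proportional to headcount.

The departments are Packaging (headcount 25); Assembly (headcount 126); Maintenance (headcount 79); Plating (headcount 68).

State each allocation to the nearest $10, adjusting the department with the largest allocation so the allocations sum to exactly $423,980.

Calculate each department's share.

Packaging: $35,570; Assembly: $179,260; Maintenance: $112,400; Plating: $96,750

Sum of headcount: 298.
Raw shares: Packaging 25/298 × $423,980 = 35,568.79; Assembly 126/298 × $423,980 = 179,266.71; Maintenance 79/298 × $423,980 = 112,397.38; Plating 68/298 × $423,980 = 96,747.11.
After rounding ($10): Packaging $35,570; Assembly $179,270; Maintenance $112,400; Plating $96,750. Sum = $423,990.
Difference $423,980 − $423,990 = −$10 applied to largest allocation (Assembly): Assembly becomes $179,260.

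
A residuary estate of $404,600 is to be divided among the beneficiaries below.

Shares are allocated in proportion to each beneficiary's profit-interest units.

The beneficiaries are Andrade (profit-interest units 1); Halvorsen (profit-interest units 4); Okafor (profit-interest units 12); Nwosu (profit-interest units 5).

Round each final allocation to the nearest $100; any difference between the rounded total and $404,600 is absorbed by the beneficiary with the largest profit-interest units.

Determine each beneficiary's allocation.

Sum of profit-interest units: 22.
Unrounded shares: Andrade 1/22 × $404,600 = 18,390.91; Halvorsen 4/22 × $404,600 = 73,563.64; Okafor 12/22 × $404,600 = 220,690.91; Nwosu 5/22 × $404,600 = 91,954.55.
Rounded to nearest $100: Andrade $18,400; Halvorsen $73,600; Okafor $220,700; Nwosu $92,000. Sum = $404,700.
Difference $404,600 − $404,700 = −$100 applied to largest profit-interest units (Okafor): Okafor becomes $220,600.

Andrade: $18,400 · Halvorsen: $73,600 · Okafor: $220,600 · Nwosu: $92,000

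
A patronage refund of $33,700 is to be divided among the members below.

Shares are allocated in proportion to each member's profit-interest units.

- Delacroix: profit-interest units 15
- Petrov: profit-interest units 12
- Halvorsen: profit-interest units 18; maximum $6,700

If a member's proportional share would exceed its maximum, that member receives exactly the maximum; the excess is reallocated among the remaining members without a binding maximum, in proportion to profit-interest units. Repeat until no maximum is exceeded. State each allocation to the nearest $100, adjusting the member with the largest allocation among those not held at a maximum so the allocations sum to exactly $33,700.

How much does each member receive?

Sum of profit-interest units: 45.
Pro-rata shares before constraints: Delacroix 11,233.33; Petrov 8,986.67; Halvorsen 13,480.00.
Cap binds for Halvorsen ($6,700); remaining pool $27,000 reallocated over remaining profit-interest units 27.
Redistributed shares: Delacroix 15,000.00 → $15,000; Petrov 12,000.00 → $12,000.

Delacroix: $15,000 · Petrov: $12,000 · Halvorsen: $6,700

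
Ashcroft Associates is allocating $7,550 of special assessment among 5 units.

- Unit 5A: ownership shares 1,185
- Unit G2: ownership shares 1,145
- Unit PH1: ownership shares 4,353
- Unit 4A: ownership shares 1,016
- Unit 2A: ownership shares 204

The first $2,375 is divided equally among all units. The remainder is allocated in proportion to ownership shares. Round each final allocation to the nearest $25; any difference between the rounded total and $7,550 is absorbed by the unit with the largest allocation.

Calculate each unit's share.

Unit 5A: $1,250; Unit G2: $1,225; Unit PH1: $3,325; Unit 4A: $1,150; Unit 2A: $600

Equal tier: $2,375 ÷ 5 = $475 apiece.
Remainder $5,175 by ownership shares (total 7,903): Unit 5A 775.96 → $775; Unit G2 749.76 → $750; Unit PH1 2,850.41 → $2,850; Unit 4A 665.29 → $675; Unit 2A 133.58 → $125.
Totals: Unit 5A $475 + $775 = $1,250; Unit G2 $475 + $750 = $1,225; Unit PH1 $475 + $2,850 = $3,325; Unit 4A $475 + $675 = $1,150; Unit 2A $475 + $125 = $600.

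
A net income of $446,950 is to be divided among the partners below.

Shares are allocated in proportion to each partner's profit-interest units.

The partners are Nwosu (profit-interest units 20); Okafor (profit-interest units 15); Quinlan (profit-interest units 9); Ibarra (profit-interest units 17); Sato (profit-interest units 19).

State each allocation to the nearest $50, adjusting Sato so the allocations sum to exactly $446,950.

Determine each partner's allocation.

Profit-interest units total: 80.
Pro-rata amounts: Nwosu 20/80 × $446,950 = 111,737.50; Okafor 15/80 × $446,950 = 83,803.12; Quinlan 9/80 × $446,950 = 50,281.88; Ibarra 17/80 × $446,950 = 94,976.88; Sato 19/80 × $446,950 = 106,150.62.
After rounding ($50): Nwosu $111,750; Okafor $83,800; Quinlan $50,300; Ibarra $95,000; Sato $106,150. Sum = $447,000.
Difference $446,950 − $447,000 = −$50 applied to Sato: Sato becomes $106,100.

Nwosu: $111,750 | Okafor: $83,800 | Quinlan: $50,300 | Ibarra: $95,000 | Sato: $106,100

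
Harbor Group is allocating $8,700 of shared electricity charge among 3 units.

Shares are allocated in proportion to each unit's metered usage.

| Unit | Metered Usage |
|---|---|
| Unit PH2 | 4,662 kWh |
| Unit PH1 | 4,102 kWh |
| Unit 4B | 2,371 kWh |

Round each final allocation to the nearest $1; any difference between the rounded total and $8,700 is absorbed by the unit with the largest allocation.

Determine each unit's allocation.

Unit PH2: $3,642; Unit PH1: $3,205; Unit 4B: $1,853

Metered usage total: 11,135.
Unrounded shares: Unit PH2 4,662/11,135 × $8,700 = 3,642.51; Unit PH1 4,102/11,135 × $8,700 = 3,204.98; Unit 4B 2,371/11,135 × $8,700 = 1,852.51.
After rounding ($1): Unit PH2 $3,643; Unit PH1 $3,205; Unit 4B $1,853. Sum = $8,701.
Difference $8,700 − $8,701 = −$1 applied to largest allocation (Unit PH2): Unit PH2 becomes $3,642.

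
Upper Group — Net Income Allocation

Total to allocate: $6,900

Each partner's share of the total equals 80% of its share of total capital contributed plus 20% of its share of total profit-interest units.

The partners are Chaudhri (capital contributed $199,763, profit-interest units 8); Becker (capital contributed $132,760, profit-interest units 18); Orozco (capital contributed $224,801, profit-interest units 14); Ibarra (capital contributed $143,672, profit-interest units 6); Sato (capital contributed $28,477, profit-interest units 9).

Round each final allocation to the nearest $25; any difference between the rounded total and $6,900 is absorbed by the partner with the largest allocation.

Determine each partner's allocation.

Capital contributed total 729,473; profit-interest units total 55.
Blended shares (80% capital contributed + 20% profit-interest units): Chaudhri 0.2482; Becker 0.2111; Orozco 0.2974; Ibarra 0.1794; Sato 0.0640.
Pro-rata amounts: Chaudhri 1,712.36; Becker 1,456.25; Orozco 2,052.37; Ibarra 1,237.73; Sato 441.31.
At nearest $25: Chaudhri $1,700; Becker $1,450; Orozco $2,050; Ibarra $1,250; Sato $450. Sum = $6,900.
Rounded total matches; no reconciliation needed.

Chaudhri: $1,700; Becker: $1,450; Orozco: $2,050; Ibarra: $1,250; Sato: $450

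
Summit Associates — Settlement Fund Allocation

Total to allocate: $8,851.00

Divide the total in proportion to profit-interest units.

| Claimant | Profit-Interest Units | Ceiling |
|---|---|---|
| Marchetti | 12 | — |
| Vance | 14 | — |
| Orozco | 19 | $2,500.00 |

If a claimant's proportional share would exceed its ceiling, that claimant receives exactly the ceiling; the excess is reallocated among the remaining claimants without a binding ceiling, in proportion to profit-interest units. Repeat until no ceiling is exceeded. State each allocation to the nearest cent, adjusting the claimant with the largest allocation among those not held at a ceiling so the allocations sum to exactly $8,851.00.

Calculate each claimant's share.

Total profit-interest units = 45.
Pro-rata shares before constraints: Marchetti 2,360.2667; Vance 2,753.6444; Orozco 3,737.0889.
Cap binds for Orozco ($2,500.00); residual $6,351.00 reallocated over remaining profit-interest units 26.
Shares after redistribution: Marchetti 2,931.2308 → $2,931.23; Vance 3,419.7692 → $3,419.77.

Marchetti: $2,931.23 · Vance: $3,419.77 · Orozco: $2,500.00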